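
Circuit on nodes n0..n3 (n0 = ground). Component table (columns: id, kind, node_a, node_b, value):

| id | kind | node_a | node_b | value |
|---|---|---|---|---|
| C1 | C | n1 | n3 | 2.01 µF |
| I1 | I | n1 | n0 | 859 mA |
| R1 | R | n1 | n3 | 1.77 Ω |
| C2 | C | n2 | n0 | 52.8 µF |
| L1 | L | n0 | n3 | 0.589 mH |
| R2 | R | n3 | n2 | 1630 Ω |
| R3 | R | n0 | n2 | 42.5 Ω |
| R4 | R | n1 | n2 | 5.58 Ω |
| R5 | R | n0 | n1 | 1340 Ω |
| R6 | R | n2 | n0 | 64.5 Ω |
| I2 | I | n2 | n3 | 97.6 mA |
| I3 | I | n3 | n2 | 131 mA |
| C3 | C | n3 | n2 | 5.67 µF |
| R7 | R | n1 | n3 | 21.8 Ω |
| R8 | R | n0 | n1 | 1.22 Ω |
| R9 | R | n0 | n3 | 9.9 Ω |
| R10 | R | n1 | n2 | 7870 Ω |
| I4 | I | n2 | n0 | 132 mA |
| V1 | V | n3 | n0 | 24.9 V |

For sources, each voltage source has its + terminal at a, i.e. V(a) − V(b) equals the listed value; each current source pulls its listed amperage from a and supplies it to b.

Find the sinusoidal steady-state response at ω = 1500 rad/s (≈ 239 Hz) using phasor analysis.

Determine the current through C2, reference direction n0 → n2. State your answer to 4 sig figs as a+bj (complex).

-0.1501-0.5366j A

Apply KCL at each of the 3 non-ground nodes and solve the resulting linear system.
Node n1: branches {C1, I1, R1, R4, R5, R7, R8, R10} → V_1 = 9.664-0.1826j
Node n2: branches {C2, R2, R3, R4, R6, I2, I3, C3, R10, I4} → V_2 = 6.775-1.896j
Node n3: branches {C1, R1, L1, R2, I2, I3, C3, R7, R9, V1} → V_3 = 24.90+0.000j
Source currents: i(V1)=-11.85+27.87j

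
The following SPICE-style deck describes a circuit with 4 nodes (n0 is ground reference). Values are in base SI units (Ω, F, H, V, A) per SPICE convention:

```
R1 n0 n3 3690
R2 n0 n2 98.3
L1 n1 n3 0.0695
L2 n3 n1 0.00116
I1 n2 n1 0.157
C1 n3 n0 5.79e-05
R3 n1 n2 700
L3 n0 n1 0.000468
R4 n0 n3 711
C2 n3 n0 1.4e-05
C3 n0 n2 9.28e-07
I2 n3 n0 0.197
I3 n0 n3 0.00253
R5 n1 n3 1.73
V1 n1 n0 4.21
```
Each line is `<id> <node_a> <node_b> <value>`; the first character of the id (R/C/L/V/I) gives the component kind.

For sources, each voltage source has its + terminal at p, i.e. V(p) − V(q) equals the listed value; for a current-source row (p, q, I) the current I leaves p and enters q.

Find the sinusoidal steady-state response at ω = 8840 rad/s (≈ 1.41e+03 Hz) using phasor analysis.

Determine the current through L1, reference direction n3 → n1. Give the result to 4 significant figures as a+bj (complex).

-0.003765+0.004050j A

Element admittances at ω=8840 rad/s:
  Y(R1) = 0.0002710+0.000j S between n0,n3
  Y(R2) = 0.01017+0.000j S between n0,n2
  Y(L1) = 0.000-0.001628j S between n1,n3
  Y(L2) = 0.000-0.09752j S between n3,n1
  I1: injects 0.157 A into n1 (from n2)
  Y(C1) = 0.000+0.5118j S between n3,n0
  Y(R3) = 0.001429+0.000j S between n1,n2
  Y(L3) = 0.000-0.2417j S between n0,n1
  Y(R4) = 0.001406+0.000j S between n0,n3
  Y(C2) = 0.000+0.1238j S between n3,n0
  Y(C3) = 0.000+0.008204j S between n0,n2
  I2: injects 0.197 A into n0 (from n3)
  I3: injects 0.00253 A into n3 (from n0)
  Y(R5) = 0.5780+0.000j S between n1,n3
  V1: constraint V(n1)−V(n0) = 4.21
Assemble and solve the 4×4 MNA system:
  V(n1)=4.210+0.000j  V(n2)=-8.676+6.135j  V(n3)=1.722-2.313j
  i(V1)=-1.529-0.06406j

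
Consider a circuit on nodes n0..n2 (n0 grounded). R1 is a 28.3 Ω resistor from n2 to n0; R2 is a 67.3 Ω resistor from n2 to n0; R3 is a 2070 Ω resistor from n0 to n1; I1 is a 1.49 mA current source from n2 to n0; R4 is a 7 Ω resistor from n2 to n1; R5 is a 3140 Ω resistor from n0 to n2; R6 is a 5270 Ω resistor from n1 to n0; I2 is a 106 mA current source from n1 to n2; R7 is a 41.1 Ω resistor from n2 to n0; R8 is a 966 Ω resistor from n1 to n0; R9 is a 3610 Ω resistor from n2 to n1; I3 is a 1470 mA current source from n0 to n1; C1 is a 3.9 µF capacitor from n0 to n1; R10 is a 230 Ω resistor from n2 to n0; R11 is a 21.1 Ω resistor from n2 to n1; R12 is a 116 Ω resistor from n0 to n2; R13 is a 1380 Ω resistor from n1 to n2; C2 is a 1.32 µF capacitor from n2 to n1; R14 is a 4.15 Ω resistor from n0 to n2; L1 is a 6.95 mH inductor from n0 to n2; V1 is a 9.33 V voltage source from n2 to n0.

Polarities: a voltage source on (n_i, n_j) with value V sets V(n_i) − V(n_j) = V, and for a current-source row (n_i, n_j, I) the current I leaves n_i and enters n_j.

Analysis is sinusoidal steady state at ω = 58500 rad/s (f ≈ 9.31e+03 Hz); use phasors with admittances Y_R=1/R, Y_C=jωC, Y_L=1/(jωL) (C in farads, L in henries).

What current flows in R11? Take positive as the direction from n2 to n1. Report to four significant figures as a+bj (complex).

0.1416+0.2987j A

Apply KCL at each of the 2 non-ground nodes and solve the resulting linear system.
Node n1: branches {R3, R4, R6, I2, R8, R9, I3, C1, R11, R13, C2} → V_1 = 6.342-6.303j
Node n2: branches {R1, R2, I1, R4, R5, I2, R7, R9, R10, R11, R12, R13, C2, R14, L1, V1} → V_2 = 9.330+0.000j
Source currents: i(V1)=-3.048-1.413j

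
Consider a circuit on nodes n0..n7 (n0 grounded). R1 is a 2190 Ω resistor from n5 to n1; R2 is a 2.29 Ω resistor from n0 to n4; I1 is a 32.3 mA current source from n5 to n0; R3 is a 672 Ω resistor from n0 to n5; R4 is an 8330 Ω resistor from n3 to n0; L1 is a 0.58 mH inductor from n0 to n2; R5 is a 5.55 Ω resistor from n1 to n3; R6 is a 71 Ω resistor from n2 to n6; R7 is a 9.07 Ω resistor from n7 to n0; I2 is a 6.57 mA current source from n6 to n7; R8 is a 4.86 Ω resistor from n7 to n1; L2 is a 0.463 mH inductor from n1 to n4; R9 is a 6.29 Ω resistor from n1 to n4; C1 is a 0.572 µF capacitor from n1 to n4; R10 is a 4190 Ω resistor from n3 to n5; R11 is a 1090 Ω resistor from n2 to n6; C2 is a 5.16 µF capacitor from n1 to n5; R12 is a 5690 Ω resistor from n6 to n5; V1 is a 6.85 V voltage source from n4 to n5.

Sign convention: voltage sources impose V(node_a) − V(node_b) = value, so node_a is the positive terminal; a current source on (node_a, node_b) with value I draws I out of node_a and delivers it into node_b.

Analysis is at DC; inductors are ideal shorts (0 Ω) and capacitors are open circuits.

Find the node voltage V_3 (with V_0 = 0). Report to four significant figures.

Apply KCL at each of the 7 non-ground nodes and solve the resulting linear system.
Node n1: branches {R1, R5, R8, L2, R9, C1, C2} → V_1 = -0.03276
Node n2: branches {L1, R6, R11} → V_2 = 0.000
Node n3: branches {R4, R5, R10} → V_3 = -0.04179
Node n4: branches {R2, L2, R9, C1, V1} → V_4 = -0.03276
Node n5: branches {R1, I1, R3, R10, C2, R12, V1} → V_5 = -6.883
Node n6: branches {R6, I2, R11, R12} → V_6 = -0.5126
Node n7: branches {R7, I2, R8} → V_7 = -0.0005377
Source currents: i(L1)=0.007690, i(L2)=0.001874, i(V1)=0.01618

-0.04179 V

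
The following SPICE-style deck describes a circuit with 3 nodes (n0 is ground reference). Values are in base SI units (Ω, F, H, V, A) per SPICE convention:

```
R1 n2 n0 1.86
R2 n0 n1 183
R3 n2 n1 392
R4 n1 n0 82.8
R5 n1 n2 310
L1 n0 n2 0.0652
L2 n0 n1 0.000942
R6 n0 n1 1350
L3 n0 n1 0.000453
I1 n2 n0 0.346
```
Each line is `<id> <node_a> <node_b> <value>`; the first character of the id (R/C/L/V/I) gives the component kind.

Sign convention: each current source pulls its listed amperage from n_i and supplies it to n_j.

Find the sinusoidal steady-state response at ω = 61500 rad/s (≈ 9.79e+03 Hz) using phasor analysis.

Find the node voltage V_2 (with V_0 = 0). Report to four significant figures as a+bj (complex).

-0.6370-0.0009035j V

MNA unknowns: 2 node voltages V₁..V_2
R1: Y=0.5376+0.000j on G[2,0]
R2: Y=0.005464+0.000j on G[0,1]
R3: Y=0.002551+0.000j on G[2,1]
R4: Y=0.01208+0.000j on G[1,0]
R5: Y=0.003226+0.000j on G[1,2]
L1: Y=0.000-0.0002494j on G[0,2]
L2: Y=0.000-0.01726j on G[0,1]
R6: Y=0.0007407+0.000j on G[0,1]
L3: Y=0.000-0.03589j on G[0,1]
I1: z[2]−=0.346, z[0]+=0.346
solve → V1=-0.02592-0.05749j, V2=-0.6370-0.0009035j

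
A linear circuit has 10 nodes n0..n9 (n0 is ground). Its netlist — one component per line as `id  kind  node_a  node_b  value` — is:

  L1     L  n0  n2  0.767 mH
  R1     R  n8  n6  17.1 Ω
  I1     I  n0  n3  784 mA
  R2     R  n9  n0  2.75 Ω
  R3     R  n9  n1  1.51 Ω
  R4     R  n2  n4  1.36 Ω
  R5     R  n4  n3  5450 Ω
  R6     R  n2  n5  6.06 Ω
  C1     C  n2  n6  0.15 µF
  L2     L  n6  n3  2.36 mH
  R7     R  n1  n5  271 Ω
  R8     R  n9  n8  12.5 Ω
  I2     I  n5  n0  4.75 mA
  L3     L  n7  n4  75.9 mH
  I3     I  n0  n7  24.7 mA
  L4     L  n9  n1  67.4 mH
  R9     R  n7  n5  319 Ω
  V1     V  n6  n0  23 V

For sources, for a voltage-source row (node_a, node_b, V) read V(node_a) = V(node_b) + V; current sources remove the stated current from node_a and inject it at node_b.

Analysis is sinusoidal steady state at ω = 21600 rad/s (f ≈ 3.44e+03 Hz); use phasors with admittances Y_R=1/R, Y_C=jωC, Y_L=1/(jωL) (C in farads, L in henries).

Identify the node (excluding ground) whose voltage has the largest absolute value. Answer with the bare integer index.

MNA unknowns: 9 node voltages V₁..V_9 plus 1 source current (V1)
L1: Y=0.000-0.06036j on G[0,2]
R1: Y=0.05848+0.000j on G[8,6]
I1: z[0]−=0.784, z[3]+=0.784
R2: Y=0.3636+0.000j on G[9,0]
R3: Y=0.6623+0.000j on G[9,1]
R4: Y=0.7353+0.000j on G[2,4]
R5: Y=0.0001835+0.000j on G[4,3]
R6: Y=0.1650+0.000j on G[2,5]
C1: Y=0.000+0.003240j on G[2,6]
L2: Y=0.000-0.01962j on G[6,3]
R7: Y=0.003690+0.000j on G[1,5]
R8: Y=0.08000+0.000j on G[9,8]
I2: z[5]−=0.00475, z[0]+=0.00475
L3: Y=0.000-0.0006100j on G[7,4]
I3: z[0]−=0.0247, z[7]+=0.0247
L4: Y=0.000-0.0006869j on G[9,1]
R9: Y=0.003135+0.000j on G[7,5]
V1: row V6−V0=23, i_V1 at 6,0
solve → V1=1.909+0.009415j, V2=-1.389+0.6299j, V3=23.37+39.73j, V4=-1.382+0.6332j, V5=-1.204+0.6444j, V6=23.00+0.000j, V7=6.379+2.154j, V8=10.83+0.003406j, V9=1.926+0.005896j
aux → i_V1=0.06547-0.08600j

3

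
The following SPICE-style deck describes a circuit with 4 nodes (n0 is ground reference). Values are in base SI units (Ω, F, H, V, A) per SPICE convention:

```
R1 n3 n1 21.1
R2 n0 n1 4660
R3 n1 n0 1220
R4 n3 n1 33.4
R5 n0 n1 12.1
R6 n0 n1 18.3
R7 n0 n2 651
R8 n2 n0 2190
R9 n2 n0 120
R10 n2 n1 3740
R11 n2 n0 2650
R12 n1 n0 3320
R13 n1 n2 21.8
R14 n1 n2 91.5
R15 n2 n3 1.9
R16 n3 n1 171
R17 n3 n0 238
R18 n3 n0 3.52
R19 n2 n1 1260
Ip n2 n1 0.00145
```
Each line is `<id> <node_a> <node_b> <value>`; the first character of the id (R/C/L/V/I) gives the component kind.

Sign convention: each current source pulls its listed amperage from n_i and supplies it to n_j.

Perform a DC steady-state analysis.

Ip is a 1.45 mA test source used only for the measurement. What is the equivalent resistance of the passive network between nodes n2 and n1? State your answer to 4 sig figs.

R_eq = 5.188 Ω

MNA unknowns: 3 node voltages V₁..V_3
R1: Y=0.04739 on G[3,1]
R2: Y=0.0002146 on G[0,1]
R3: Y=0.0008197 on G[1,0]
R4: Y=0.02994 on G[3,1]
R5: Y=0.08264 on G[0,1]
R6: Y=0.05464 on G[0,1]
R7: Y=0.001536 on G[0,2]
R8: Y=0.0004566 on G[2,0]
R9: Y=0.008333 on G[2,0]
R10: Y=0.0002674 on G[2,1]
R11: Y=0.0003774 on G[2,0]
R12: Y=0.0003012 on G[1,0]
R13: Y=0.04587 on G[1,2]
R14: Y=0.01093 on G[1,2]
R15: Y=0.5263 on G[2,3]
R16: Y=0.005848 on G[3,1]
R17: Y=0.004202 on G[3,0]
R18: Y=0.2841 on G[3,0]
R19: Y=0.0007937 on G[2,1]
Ip: z[2]−=0.00145, z[1]+=0.00145
solve → V1=0.003918, V2=-0.003605, V3=-0.001750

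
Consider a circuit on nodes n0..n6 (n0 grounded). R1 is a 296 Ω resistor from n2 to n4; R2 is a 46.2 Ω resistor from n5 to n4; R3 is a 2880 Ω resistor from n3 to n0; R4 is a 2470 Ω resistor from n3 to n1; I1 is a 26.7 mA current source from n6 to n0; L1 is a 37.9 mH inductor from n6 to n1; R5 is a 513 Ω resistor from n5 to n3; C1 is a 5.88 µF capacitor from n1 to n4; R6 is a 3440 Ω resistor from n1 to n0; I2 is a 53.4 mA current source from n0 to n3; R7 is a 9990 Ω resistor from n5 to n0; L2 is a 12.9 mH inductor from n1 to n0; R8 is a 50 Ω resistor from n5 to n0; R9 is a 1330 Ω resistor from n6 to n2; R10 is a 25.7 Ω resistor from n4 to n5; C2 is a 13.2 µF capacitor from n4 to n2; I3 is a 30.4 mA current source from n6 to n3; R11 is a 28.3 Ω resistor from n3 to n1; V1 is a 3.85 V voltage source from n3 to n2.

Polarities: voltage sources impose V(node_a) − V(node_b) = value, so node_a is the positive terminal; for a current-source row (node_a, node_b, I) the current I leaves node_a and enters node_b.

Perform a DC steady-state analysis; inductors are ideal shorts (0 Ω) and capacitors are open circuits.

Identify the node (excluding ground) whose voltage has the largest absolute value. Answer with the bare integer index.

Apply KCL at each of the 6 non-ground nodes and solve the resulting linear system.
Node n1: branches {R4, L1, C1, R6, L2, R11} → V_1 = 0.000
Node n2: branches {R1, R9, C2, V1} → V_2 = -1.493
Node n3: branches {R3, R4, R5, I2, I3, R11, V1} → V_3 = 2.357
Node n4: branches {R1, R2, C1, R10, C2} → V_4 = -0.08570
Node n5: branches {R2, R5, R7, R8, R10} → V_5 = -0.007196
Node n6: branches {I1, L1, R9, I3} → V_6 = 0.000
Source currents: i(L1)=-0.05822, i(L2)=0.02603, i(V1)=-0.005876

3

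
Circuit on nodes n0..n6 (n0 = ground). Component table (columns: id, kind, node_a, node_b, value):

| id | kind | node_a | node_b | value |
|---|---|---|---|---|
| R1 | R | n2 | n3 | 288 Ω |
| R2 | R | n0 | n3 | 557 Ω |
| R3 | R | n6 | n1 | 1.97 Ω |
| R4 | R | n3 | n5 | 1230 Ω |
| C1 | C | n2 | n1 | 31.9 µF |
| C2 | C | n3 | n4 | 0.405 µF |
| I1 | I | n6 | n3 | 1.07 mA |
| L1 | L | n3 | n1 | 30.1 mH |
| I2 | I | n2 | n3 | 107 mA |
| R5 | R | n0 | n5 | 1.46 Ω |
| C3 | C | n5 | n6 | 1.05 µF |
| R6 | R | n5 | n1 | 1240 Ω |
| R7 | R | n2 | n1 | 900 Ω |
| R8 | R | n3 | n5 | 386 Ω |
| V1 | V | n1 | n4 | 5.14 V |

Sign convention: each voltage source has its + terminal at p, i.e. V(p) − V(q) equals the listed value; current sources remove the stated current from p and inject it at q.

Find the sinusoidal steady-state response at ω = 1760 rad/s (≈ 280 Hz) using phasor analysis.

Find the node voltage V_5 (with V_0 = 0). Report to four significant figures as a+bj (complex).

Element admittances at ω=1760 rad/s:
  Y(R1) = 0.003472+0.000j S between n2,n3
  Y(R2) = 0.001795+0.000j S between n0,n3
  Y(R3) = 0.5076+0.000j S between n6,n1
  Y(R4) = 0.0008130+0.000j S between n3,n5
  Y(C1) = 0.000+0.05614j S between n2,n1
  Y(C2) = 0.000+0.0007128j S between n3,n4
  I1: injects 0.00107 A into n3 (from n6)
  Y(L1) = 0.000-0.01888j S between n3,n1
  I2: injects 0.107 A into n3 (from n2)
  Y(R5) = 0.6849+0.000j S between n0,n5
  Y(C3) = 0.000+0.001848j S between n5,n6
  Y(R6) = 0.0008065+0.000j S between n5,n1
  Y(R7) = 0.001111+0.000j S between n2,n1
  Y(R8) = 0.002591+0.000j S between n3,n5
  V1: constraint V(n1)−V(n4) = 5.14
Assemble and solve the 7×7 MNA system:
  V(n1)=-2.628-4.419j  V(n2)=-2.404-2.586j  V(n3)=-1.156+1.624j  V(n4)=-7.768-4.419j  V(n5)=0.003029-0.004256j  V(n6)=-2.646-4.409j
  i(V1)=0.004307-0.004713j

0.003029-0.004256j V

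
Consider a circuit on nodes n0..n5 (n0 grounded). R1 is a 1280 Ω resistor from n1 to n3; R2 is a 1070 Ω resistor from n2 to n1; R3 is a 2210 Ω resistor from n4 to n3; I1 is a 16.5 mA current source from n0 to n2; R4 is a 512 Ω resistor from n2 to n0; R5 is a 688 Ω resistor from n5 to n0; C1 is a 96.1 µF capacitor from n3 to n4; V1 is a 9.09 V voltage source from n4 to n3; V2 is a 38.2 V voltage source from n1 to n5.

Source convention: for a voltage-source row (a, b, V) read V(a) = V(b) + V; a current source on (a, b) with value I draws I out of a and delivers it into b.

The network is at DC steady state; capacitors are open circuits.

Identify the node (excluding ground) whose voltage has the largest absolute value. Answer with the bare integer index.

4

Element admittances at DC:
  Y(R1) = 0.0007813 S between n1,n3
  Y(R2) = 0.0009346 S between n2,n1
  Y(R3) = 0.0004525 S between n4,n3
  I1: injects 0.0165 A into n2 (from n0)
  Y(R4) = 0.001953 S between n2,n0
  Y(R5) = 0.001453 S between n5,n0
  Y(C1) = 0.000 S between n3,n4
  V1: constraint V(n4)−V(n3) = 9.09
  V2: constraint V(n1)−V(n5) = 38.2
Assemble and solve the 7×7 MNA system:
  V(n1)=29.18  V(n2)=15.16  V(n3)=29.18  V(n4)=38.27  V(n5)=-9.017
  i(V1)=-0.004113  i(V2)=-0.01311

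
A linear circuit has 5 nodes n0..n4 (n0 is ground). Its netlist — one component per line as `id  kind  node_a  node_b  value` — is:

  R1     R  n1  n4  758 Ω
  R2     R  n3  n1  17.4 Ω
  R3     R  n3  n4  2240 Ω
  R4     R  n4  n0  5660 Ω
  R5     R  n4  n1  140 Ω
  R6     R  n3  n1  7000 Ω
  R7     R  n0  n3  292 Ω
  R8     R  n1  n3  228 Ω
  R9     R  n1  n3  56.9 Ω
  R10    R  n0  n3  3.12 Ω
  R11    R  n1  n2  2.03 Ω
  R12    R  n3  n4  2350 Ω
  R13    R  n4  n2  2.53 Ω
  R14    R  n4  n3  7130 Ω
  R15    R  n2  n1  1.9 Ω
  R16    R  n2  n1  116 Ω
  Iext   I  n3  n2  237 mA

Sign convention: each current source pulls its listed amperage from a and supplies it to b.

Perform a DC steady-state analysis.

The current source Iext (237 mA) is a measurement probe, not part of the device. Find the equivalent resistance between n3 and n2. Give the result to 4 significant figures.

Apply KCL at each of the 4 non-ground nodes and solve the resulting linear system.
Node n1: branches {R1, R2, R5, R6, R8, R9, R11, R15, R16} → V_1 = 2.930
Node n2: branches {R11, R13, R15, R16, Iext} → V_2 = 3.155
Node n3: branches {R2, R3, R6, R7, R8, R9, R10, R12, R14, Iext} → V_3 = -0.001713
Node n4: branches {R1, R3, R4, R5, R12, R13, R14} → V_4 = 3.141

R_eq = 13.32 Ω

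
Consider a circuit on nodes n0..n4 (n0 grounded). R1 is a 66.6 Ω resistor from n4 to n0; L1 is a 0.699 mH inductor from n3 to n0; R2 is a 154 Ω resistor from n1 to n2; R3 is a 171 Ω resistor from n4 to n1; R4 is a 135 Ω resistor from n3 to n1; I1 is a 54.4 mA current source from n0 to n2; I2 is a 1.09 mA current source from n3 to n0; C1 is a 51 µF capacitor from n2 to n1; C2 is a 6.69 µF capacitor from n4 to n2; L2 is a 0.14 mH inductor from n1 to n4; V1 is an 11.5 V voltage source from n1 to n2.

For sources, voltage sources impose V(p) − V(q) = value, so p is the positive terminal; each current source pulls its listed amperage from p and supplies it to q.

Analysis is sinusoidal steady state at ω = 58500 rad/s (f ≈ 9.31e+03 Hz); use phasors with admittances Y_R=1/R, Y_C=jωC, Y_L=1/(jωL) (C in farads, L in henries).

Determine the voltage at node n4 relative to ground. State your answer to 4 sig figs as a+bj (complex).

-2.883+1.132j V

Apply KCL at each of the 4 non-ground nodes and solve the resulting linear system.
Node n1: branches {R2, R3, R4, C1, L2, V1} → V_1 = 13.88+1.656j
Node n2: branches {R2, I1, C1, C2, V1} → V_2 = 2.383+1.656j
Node n3: branches {L1, R4, I2} → V_3 = 0.6948+3.950j
Node n4: branches {R1, R3, C2, L2} → V_4 = -2.883+1.132j
Source currents: i(V1)=-0.3345-32.25j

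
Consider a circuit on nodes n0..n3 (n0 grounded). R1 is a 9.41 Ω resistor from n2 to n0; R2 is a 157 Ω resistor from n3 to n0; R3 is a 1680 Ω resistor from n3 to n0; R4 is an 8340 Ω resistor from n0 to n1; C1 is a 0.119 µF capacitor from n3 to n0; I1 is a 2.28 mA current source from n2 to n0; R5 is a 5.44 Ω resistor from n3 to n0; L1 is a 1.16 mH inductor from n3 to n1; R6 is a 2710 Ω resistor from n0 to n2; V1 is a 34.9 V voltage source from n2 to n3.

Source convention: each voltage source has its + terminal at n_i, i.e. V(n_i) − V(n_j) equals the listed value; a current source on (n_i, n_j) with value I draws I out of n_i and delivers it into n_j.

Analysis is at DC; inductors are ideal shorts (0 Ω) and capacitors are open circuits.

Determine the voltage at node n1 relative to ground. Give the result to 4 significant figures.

-12.52 V

Element admittances at DC:
  Y(R1) = 0.1063 S between n2,n0
  Y(R2) = 0.006369 S between n3,n0
  Y(R3) = 0.0005952 S between n3,n0
  Y(R4) = 0.0001199 S between n0,n1
  Y(C1) = 0.000 S between n3,n0
  I1: injects 0.00228 A into n0 (from n2)
  Y(R5) = 0.1838 S between n3,n0
  L1: short n3↔n1 (DC inductor)
  Y(R6) = 0.0003690 S between n0,n2
  V1: constraint V(n2)−V(n3) = 34.9
Assemble and solve the 5×5 MNA system:
  V(n1)=-12.52  V(n2)=22.38  V(n3)=-12.52
  i(L1)=-0.001501  i(V1)=-2.389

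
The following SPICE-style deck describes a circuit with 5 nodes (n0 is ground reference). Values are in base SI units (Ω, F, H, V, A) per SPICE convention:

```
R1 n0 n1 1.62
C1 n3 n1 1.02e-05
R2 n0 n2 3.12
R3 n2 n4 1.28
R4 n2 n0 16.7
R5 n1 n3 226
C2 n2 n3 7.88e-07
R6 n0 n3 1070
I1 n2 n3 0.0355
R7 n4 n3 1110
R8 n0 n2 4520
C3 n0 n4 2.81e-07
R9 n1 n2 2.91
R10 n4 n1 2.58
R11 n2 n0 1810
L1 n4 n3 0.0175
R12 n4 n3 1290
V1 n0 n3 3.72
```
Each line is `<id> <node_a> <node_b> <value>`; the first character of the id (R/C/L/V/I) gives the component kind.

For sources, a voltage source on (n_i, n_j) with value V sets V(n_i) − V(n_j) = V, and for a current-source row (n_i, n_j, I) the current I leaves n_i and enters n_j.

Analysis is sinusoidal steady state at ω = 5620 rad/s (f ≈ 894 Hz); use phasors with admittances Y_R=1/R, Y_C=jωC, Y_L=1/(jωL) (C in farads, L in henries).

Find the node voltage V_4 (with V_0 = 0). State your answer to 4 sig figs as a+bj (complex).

-0.07881-0.1282j V

MNA unknowns: 4 node voltages V₁..V_4 plus 1 source current (V1)
R1: Y=0.6173+0.000j on G[0,1]
C1: Y=0.000+0.05732j on G[3,1]
R2: Y=0.3205+0.000j on G[0,2]
R3: Y=0.7812+0.000j on G[2,4]
R4: Y=0.05988+0.000j on G[2,0]
R5: Y=0.004425+0.000j on G[1,3]
C2: Y=0.000+0.004429j on G[2,3]
R6: Y=0.0009346+0.000j on G[0,3]
I1: z[2]−=0.0355, z[3]+=0.0355
R7: Y=0.0009009+0.000j on G[4,3]
R8: Y=0.0002212+0.000j on G[0,2]
C3: Y=0.000+0.001579j on G[0,4]
R9: Y=0.3436+0.000j on G[1,2]
R10: Y=0.3876+0.000j on G[4,1]
R11: Y=0.0005525+0.000j on G[2,0]
L1: Y=0.000-0.01017j on G[4,3]
R12: Y=0.0007752+0.000j on G[4,3]
V1: row V0−V3=3.72, i_V1 at 0,3
solve → V1=-0.06445-0.2242j, V2=-0.07954-0.1283j, V3=-3.720+0.000j, V4=-0.07881-0.1282j
aux → i_V1=-0.07337-0.1874j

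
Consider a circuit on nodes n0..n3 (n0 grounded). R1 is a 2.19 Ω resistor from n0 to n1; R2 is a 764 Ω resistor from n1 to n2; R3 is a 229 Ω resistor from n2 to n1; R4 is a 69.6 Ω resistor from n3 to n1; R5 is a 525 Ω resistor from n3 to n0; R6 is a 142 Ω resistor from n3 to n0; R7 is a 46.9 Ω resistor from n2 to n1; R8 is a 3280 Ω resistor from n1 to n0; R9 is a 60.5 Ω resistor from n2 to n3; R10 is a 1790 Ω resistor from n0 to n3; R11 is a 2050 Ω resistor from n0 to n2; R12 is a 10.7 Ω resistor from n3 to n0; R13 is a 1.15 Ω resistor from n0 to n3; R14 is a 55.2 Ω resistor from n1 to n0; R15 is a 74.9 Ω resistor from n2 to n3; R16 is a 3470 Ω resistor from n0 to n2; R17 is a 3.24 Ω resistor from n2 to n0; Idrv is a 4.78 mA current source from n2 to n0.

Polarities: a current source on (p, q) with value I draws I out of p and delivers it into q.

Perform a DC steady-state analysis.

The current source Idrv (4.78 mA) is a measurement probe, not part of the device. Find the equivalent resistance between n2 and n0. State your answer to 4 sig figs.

R_eq = 2.748 Ω

MNA unknowns: 3 node voltages V₁..V_3
R1: Y=0.4566 on G[0,1]
R2: Y=0.001309 on G[1,2]
R3: Y=0.004367 on G[2,1]
R4: Y=0.01437 on G[3,1]
R5: Y=0.001905 on G[3,0]
R6: Y=0.007042 on G[3,0]
R7: Y=0.02132 on G[2,1]
R8: Y=0.0003049 on G[1,0]
R9: Y=0.01653 on G[2,3]
R10: Y=0.0005587 on G[0,3]
R11: Y=0.0004878 on G[0,2]
R12: Y=0.09346 on G[3,0]
R13: Y=0.8696 on G[0,3]
R14: Y=0.01812 on G[1,0]
R15: Y=0.01335 on G[2,3]
R16: Y=0.0002882 on G[0,2]
R17: Y=0.3086 on G[2,0]
Idrv: z[2]−=0.00478, z[0]+=0.00478
solve → V1=-0.0006976, V2=-0.01313, V3=-0.0003958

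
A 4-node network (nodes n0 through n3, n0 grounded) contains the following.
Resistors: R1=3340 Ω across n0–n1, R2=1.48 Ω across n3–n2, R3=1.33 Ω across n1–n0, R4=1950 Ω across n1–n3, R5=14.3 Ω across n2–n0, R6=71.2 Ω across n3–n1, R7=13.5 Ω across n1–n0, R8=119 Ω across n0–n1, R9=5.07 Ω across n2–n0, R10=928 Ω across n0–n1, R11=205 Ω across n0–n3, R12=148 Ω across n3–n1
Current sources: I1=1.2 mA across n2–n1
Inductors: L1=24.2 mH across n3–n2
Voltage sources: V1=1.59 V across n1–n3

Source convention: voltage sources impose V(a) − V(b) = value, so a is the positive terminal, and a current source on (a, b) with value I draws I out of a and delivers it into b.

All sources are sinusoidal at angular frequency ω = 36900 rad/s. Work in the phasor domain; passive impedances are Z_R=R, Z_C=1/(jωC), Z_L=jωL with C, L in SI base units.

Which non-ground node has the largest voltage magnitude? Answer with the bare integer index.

3

Element admittances at ω=36900 rad/s:
  Y(R1) = 0.0002994+0.000j S between n0,n1
  Y(R2) = 0.6757+0.000j S between n3,n2
  Y(R3) = 0.7519+0.000j S between n1,n0
  Y(R4) = 0.0005128+0.000j S between n1,n3
  I1: injects 0.0012 A into n1 (from n2)
  Y(R5) = 0.06993+0.000j S between n2,n0
  Y(R6) = 0.01404+0.000j S between n3,n1
  Y(R7) = 0.07407+0.000j S between n1,n0
  Y(R8) = 0.008403+0.000j S between n0,n1
  Y(L1) = 0.000-0.001120j S between n3,n2
  Y(R9) = 0.1972+0.000j S between n2,n0
  Y(R10) = 0.001078+0.000j S between n0,n1
  Y(R11) = 0.004878+0.000j S between n0,n3
  Y(R12) = 0.006757+0.000j S between n3,n1
  V1: constraint V(n1)−V(n3) = 1.59
Assemble and solve the 4×4 MNA system:
  V(n1)=0.3028-0.0001118j  V(n2)=-0.9237+0.0003516j  V(n3)=-1.287-0.0001118j
  i(V1)=-0.2858+9.340e-05j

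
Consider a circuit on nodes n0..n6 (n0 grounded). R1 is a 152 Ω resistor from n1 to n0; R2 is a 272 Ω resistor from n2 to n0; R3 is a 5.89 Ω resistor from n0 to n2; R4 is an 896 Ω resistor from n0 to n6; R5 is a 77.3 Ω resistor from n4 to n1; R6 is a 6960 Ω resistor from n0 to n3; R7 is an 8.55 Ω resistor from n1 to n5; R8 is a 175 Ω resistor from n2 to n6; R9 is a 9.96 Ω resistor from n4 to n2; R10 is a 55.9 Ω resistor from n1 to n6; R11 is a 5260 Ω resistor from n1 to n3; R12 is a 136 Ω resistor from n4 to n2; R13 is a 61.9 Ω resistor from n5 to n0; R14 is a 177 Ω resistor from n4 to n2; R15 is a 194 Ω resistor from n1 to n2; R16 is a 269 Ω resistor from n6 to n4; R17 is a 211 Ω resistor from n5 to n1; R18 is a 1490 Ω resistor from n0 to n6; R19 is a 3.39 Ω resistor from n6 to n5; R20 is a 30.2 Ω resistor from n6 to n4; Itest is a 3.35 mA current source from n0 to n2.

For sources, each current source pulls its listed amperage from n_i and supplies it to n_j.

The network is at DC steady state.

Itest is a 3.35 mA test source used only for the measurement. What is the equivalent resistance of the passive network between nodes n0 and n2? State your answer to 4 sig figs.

R_eq = 5.288 Ω

MNA unknowns: 6 node voltages V₁..V_6
R1: Y=0.006579 on G[1,0]
R2: Y=0.003676 on G[2,0]
R3: Y=0.1698 on G[0,2]
R4: Y=0.001116 on G[0,6]
R5: Y=0.01294 on G[4,1]
R6: Y=0.0001437 on G[0,3]
R7: Y=0.1170 on G[1,5]
R8: Y=0.005714 on G[2,6]
R9: Y=0.1004 on G[4,2]
R10: Y=0.01789 on G[1,6]
R11: Y=0.0001901 on G[1,3]
R12: Y=0.007353 on G[4,2]
R13: Y=0.01616 on G[5,0]
R14: Y=0.005650 on G[4,2]
R15: Y=0.005155 on G[1,2]
R16: Y=0.003717 on G[6,4]
R17: Y=0.004739 on G[5,1]
R18: Y=0.0006711 on G[0,6]
R19: Y=0.2950 on G[6,5]
R20: Y=0.03311 on G[6,4]
Itest: z[0]−=0.00335, z[2]+=0.00335
solve → V1=0.01136, V2=0.01771, V3=0.006472, V4=0.01586, V5=0.01119, V6=0.01173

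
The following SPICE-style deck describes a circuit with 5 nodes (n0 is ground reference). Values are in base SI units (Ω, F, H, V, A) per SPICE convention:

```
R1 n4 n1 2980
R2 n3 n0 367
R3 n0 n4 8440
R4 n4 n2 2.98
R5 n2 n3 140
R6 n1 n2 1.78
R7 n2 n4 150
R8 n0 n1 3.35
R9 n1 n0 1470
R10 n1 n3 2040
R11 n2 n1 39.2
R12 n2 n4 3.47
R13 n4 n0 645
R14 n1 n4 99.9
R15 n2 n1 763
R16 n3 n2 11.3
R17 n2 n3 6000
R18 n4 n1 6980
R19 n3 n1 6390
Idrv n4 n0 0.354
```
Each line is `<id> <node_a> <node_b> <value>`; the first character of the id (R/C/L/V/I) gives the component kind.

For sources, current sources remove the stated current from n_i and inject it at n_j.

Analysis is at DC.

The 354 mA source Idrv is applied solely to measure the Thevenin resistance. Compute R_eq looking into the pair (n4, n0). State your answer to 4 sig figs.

MNA unknowns: 4 node voltages V₁..V_4
R1: Y=0.0003356 on G[4,1]
R2: Y=0.002725 on G[3,0]
R3: Y=0.0001185 on G[0,4]
R4: Y=0.3356 on G[4,2]
R5: Y=0.007143 on G[2,3]
R6: Y=0.5618 on G[1,2]
R7: Y=0.006667 on G[2,4]
R8: Y=0.2985 on G[0,1]
R9: Y=0.0006803 on G[1,0]
R10: Y=0.0004902 on G[1,3]
R11: Y=0.02551 on G[2,1]
R12: Y=0.2882 on G[2,4]
R13: Y=0.001550 on G[4,0]
R14: Y=0.01001 on G[1,4]
R15: Y=0.001311 on G[2,1]
R16: Y=0.08850 on G[3,2]
R17: Y=0.0001667 on G[2,3]
R18: Y=0.0001433 on G[4,1]
R19: Y=0.0001565 on G[3,1]
Idrv: z[4]−=0.354, z[0]+=0.354
solve → V1=-1.155, V2=-1.722, V3=-1.671, V4=-2.260

R_eq = 6.383 Ω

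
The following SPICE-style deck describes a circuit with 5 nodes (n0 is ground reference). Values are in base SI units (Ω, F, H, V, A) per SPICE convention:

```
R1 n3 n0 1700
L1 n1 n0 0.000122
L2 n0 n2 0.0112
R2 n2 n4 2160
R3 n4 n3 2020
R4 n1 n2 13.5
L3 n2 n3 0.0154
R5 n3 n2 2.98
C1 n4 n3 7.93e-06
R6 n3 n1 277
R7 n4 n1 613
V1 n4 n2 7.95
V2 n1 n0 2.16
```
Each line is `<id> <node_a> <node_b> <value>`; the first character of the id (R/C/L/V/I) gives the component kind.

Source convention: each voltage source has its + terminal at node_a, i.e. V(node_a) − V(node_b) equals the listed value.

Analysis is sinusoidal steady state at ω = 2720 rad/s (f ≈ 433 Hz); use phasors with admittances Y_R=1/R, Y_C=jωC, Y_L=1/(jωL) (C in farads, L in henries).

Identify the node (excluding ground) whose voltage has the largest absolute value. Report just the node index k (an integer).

Apply KCL at each of the 4 non-ground nodes and solve the resulting linear system.
Node n1: branches {L1, R4, R6, R7, V2} → V_1 = 2.160+0.000j
Node n2: branches {L2, R2, R4, L3, R5, V1} → V_2 = 1.704+0.6741j
Node n3: branches {R1, R3, L3, R5, C1, R6} → V_3 = 1.714+1.170j
Node n4: branches {R2, R3, C1, R7, V1} → V_4 = 9.654+0.6741j
Source currents: i(V1)=-0.03053-0.1721j, i(V2)=-0.02314+6.564j

4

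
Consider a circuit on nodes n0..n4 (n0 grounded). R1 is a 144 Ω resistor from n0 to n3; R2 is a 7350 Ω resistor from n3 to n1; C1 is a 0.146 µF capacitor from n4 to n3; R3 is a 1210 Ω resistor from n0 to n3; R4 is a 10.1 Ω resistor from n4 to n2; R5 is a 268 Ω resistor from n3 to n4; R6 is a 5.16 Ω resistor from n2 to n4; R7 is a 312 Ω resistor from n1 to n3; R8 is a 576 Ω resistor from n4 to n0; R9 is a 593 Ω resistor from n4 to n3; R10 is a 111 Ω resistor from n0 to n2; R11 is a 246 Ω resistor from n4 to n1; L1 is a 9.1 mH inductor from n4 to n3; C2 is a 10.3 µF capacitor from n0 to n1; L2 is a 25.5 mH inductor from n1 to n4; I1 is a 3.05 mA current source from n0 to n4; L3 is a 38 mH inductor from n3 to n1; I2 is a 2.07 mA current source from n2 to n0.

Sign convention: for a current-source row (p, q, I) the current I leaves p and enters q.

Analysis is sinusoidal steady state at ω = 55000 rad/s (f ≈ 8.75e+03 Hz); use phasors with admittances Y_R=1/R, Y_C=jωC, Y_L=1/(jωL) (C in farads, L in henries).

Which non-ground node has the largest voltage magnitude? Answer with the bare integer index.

Element admittances at ω=55000 rad/s:
  Y(R1) = 0.006944+0.000j S between n0,n3
  Y(R2) = 0.0001361+0.000j S between n3,n1
  Y(C1) = 0.000+0.008030j S between n4,n3
  Y(R3) = 0.0008264+0.000j S between n0,n3
  Y(R4) = 0.09901+0.000j S between n4,n2
  Y(R5) = 0.003731+0.000j S between n3,n4
  Y(R6) = 0.1938+0.000j S between n2,n4
  Y(R7) = 0.003205+0.000j S between n1,n3
  Y(R8) = 0.001736+0.000j S between n4,n0
  Y(R9) = 0.001686+0.000j S between n4,n3
  Y(R10) = 0.009009+0.000j S between n0,n2
  Y(R11) = 0.004065+0.000j S between n4,n1
  Y(L1) = 0.000-0.001998j S between n4,n3
  Y(C2) = 0.000+0.5665j S between n0,n1
  Y(L2) = 0.000-0.0007130j S between n1,n4
  I1: injects 0.00305 A into n4 (from n0)
  Y(L3) = 0.000-0.0004785j S between n3,n1
  I2: injects 0.00207 A into n0 (from n2)
Assemble and solve the 4×4 MNA system:
  V(n1)=-5.370e-05-0.0005269j  V(n2)=0.04551-0.004626j  V(n3)=0.02288+0.01034j  V(n4)=0.05398-0.004768j

4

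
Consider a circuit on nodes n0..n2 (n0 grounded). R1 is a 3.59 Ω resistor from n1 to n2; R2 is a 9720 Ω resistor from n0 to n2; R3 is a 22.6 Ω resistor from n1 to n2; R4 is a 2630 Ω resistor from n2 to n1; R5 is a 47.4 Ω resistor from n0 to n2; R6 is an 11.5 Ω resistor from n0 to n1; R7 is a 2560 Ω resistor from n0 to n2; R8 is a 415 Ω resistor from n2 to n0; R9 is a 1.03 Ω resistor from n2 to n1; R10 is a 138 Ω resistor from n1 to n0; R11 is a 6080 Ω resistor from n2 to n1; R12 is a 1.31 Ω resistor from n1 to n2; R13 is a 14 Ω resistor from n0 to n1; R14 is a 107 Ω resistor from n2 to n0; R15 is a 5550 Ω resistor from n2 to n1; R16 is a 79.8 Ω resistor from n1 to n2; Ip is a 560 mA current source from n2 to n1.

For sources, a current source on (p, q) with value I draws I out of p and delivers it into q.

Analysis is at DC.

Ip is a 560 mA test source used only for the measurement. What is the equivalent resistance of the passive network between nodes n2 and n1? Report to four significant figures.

Apply KCL at each of the 2 non-ground nodes and solve the resulting linear system.
Node n1: branches {R1, R3, R4, R6, R9, R10, R11, R12, R13, R15, R16, Ip} → V_1 = 0.04473
Node n2: branches {R1, R2, R3, R4, R5, R7, R8, R9, R11, R12, R14, R15, R16, Ip} → V_2 = -0.2222

R_eq = 0.4766 Ω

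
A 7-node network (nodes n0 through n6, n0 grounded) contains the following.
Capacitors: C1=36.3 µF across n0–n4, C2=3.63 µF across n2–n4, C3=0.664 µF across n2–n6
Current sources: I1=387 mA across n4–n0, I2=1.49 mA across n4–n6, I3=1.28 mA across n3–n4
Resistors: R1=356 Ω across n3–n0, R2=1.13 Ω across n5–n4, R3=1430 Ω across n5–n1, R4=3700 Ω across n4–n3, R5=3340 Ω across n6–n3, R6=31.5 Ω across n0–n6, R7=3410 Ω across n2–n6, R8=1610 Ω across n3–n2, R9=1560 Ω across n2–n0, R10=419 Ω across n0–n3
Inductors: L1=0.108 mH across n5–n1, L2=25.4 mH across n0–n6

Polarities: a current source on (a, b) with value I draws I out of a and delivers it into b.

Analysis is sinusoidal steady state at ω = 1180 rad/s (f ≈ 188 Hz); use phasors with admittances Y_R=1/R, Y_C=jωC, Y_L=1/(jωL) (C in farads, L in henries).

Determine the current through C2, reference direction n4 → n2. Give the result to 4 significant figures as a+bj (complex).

Apply KCL at each of the 6 non-ground nodes and solve the resulting linear system.
Node n1: branches {R3, L1} → V_1 = -0.2445+8.842j
Node n2: branches {C2, R7, R8, R9, C3} → V_2 = -2.198+6.847j
Node n3: branches {R1, R4, R5, R8, R10, I3} → V_3 = -0.4283+1.037j
Node n4: branches {C1, I1, R2, C2, R4, I2, I3} → V_4 = -0.2445+8.842j
Node n5: branches {R2, R3, L1} → V_5 = -0.2445+8.842j
Node n6: branches {R5, R6, R7, L2, C3, I2} → V_6 = -0.08055-0.06270j

-0.008542+0.008366j A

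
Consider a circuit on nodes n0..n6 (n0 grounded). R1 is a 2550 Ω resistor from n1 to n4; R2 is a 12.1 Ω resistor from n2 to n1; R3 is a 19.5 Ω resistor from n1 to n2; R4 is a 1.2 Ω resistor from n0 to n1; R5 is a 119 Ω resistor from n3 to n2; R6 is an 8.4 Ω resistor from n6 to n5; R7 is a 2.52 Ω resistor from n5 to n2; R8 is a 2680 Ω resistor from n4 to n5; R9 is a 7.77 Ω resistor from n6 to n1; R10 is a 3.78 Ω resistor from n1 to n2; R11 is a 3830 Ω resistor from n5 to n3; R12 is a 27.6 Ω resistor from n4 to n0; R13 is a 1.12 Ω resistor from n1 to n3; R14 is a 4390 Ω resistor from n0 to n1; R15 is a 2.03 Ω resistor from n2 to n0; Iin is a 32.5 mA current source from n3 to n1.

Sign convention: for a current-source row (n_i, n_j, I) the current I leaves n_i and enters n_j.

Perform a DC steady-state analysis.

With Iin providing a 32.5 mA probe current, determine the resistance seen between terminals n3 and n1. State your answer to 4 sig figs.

Apply KCL at each of the 6 non-ground nodes and solve the resulting linear system.
Node n1: branches {R1, R2, R3, R4, R9, R10, R13, R14, Iin} → V_1 = 0.0001500
Node n2: branches {R2, R3, R5, R7, R10, R15} → V_2 = -0.0002538
Node n3: branches {R5, R11, R13, Iin} → V_3 = -0.03590
Node n4: branches {R1, R8, R12} → V_4 = -6.236e-07
Node n5: branches {R6, R7, R8, R11} → V_5 = -0.0002195
Node n6: branches {R6, R9} → V_6 = -2.754e-05

R_eq = 1.109 Ω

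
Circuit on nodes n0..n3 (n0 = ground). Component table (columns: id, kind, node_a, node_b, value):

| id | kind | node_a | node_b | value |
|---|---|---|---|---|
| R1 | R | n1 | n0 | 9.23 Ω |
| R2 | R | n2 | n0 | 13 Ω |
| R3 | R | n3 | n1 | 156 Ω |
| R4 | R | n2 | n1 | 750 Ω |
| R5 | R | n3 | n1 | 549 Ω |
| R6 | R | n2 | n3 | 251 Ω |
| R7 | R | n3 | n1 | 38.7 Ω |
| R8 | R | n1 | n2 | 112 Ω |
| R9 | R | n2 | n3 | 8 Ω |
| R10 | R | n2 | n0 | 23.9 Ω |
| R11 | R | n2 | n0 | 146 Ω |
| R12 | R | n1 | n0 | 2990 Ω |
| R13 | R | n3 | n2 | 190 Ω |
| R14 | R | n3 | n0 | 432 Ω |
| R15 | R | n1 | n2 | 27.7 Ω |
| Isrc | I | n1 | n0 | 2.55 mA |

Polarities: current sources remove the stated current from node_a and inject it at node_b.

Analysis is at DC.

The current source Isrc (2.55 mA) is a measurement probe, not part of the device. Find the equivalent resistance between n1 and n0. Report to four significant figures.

R_eq = 6.426 Ω

Element admittances at DC:
  Y(R1) = 0.1083 S between n1,n0
  Y(R2) = 0.07692 S between n2,n0
  Y(R3) = 0.006410 S between n3,n1
  Y(R4) = 0.001333 S between n2,n1
  Y(R5) = 0.001821 S between n3,n1
  Y(R6) = 0.003984 S between n2,n3
  Y(R7) = 0.02584 S between n3,n1
  Y(R8) = 0.008929 S between n1,n2
  Y(R9) = 0.1250 S between n2,n3
  Y(R10) = 0.04184 S between n2,n0
  Y(R11) = 0.006849 S between n2,n0
  Y(R12) = 0.0003344 S between n1,n0
  Y(R13) = 0.005263 S between n3,n2
  Y(R14) = 0.002315 S between n3,n0
  Y(R15) = 0.03610 S between n1,n2
  Isrc: injects 0.00255 A into n0 (from n1)
Assemble and solve the 3×3 MNA system:
  V(n1)=-0.01639  V(n2)=-0.005977  V(n3)=-0.007974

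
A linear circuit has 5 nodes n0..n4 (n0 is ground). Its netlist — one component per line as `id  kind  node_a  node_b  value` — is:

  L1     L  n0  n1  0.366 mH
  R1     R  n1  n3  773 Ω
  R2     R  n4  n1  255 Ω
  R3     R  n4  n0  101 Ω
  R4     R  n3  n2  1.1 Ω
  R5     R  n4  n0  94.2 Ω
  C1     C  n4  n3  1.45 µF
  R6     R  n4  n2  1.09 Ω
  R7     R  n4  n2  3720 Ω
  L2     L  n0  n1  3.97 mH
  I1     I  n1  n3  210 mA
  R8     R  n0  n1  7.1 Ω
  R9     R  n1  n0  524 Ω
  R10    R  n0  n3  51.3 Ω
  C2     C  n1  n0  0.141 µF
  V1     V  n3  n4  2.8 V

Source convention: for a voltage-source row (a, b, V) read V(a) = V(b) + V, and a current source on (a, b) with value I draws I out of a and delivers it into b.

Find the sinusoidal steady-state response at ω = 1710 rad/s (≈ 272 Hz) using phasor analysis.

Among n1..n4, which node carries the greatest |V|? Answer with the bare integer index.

MNA unknowns: 4 node voltages V₁..V_4 plus 1 source current (V1)
L1: Y=0.000-1.598j on G[0,1]
R1: Y=0.001294+0.000j on G[1,3]
R2: Y=0.003922+0.000j on G[4,1]
R3: Y=0.009901+0.000j on G[4,0]
R4: Y=0.9091+0.000j on G[3,2]
R5: Y=0.01062+0.000j on G[4,0]
C1: Y=0.000+0.002480j on G[4,3]
R6: Y=0.9174+0.000j on G[4,2]
R7: Y=0.0002688+0.000j on G[4,2]
L2: Y=0.000-0.1473j on G[0,1]
I1: z[1]−=0.21, z[3]+=0.21
R8: Y=0.1408+0.000j on G[0,1]
R9: Y=0.001908+0.000j on G[1,0]
R10: Y=0.01949+0.000j on G[0,3]
C2: Y=0.000+0.0002411j on G[1,0]
V1: row V3−V4=2.8, i_V1 at 3,4
solve → V1=-0.009077-0.1075j, V2=4.749-0.01239j, V3=6.155-0.01239j, V4=3.355-0.01239j
aux → i_V1=-1.197-0.006824j

3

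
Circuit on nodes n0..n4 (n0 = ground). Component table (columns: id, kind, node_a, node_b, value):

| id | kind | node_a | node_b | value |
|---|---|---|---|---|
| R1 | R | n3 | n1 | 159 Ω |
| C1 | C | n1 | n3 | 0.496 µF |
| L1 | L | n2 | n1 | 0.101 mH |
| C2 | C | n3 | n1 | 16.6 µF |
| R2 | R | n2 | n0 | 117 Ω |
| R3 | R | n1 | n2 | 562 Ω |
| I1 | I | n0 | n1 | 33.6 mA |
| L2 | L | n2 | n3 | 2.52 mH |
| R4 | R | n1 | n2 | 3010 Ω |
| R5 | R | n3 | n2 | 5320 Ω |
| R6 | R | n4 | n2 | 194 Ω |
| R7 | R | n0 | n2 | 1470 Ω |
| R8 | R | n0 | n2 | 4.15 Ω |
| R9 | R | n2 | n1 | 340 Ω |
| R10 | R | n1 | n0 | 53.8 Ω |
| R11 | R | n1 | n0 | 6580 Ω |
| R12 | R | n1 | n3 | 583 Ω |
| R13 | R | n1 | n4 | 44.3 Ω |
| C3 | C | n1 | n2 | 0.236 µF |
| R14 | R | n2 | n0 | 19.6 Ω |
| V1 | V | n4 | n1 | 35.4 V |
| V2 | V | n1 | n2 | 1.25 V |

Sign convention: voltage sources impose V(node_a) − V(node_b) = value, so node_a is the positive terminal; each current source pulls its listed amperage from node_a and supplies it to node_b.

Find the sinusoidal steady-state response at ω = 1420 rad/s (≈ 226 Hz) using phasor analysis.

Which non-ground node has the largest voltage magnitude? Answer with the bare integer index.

Element admittances at ω=1420 rad/s:
  Y(R1) = 0.006289+0.000j S between n3,n1
  Y(C1) = 0.000+0.0007043j S between n1,n3
  Y(L1) = 0.000-6.973j S between n2,n1
  Y(C2) = 0.000+0.02357j S between n3,n1
  Y(R2) = 0.008547+0.000j S between n2,n0
  Y(R3) = 0.001779+0.000j S between n1,n2
  I1: injects 0.0336 A into n1 (from n0)
  Y(L2) = 0.000-0.2795j S between n2,n3
  Y(R4) = 0.0003322+0.000j S between n1,n2
  Y(R5) = 0.0001880+0.000j S between n3,n2
  Y(R6) = 0.005155+0.000j S between n4,n2
  Y(R7) = 0.0006803+0.000j S between n0,n2
  Y(R8) = 0.2410+0.000j S between n0,n2
  Y(R9) = 0.002941+0.000j S between n2,n1
  Y(R10) = 0.01859+0.000j S between n1,n0
  Y(R11) = 0.0001520+0.000j S between n1,n0
  Y(R12) = 0.001715+0.000j S between n1,n3
  Y(R13) = 0.02257+0.000j S between n1,n4
  Y(C3) = 0.000+0.0003351j S between n1,n2
  Y(R14) = 0.05102+0.000j S between n2,n0
  V1: constraint V(n4)−V(n1) = 35.4
  V2: constraint V(n1)−V(n2) = 1.25
Assemble and solve the 6×6 MNA system:
  V(n1)=1.282+0.000j  V(n2)=0.03180+0.000j  V(n3)=-0.08573+0.04298j  V(n4)=36.68+0.000j
  i(V1)=-0.9880+0.000j  i(V2)=-0.1976+8.682j

4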